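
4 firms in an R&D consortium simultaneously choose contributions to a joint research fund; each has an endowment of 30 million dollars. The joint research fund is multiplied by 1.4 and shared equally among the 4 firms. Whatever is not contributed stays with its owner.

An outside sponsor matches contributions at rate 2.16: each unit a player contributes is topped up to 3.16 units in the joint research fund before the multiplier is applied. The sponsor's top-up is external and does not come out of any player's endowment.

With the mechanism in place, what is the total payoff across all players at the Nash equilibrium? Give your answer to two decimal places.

530.88 million dollars

With the mechanism, a contributed unit returns 1.4 × 3.16 / 4 = 1.1060 per unit of net cost to the contributor — now above 1 — so contributing fully is weakly dominant for every player.
At the Nash equilibrium everyone contributes 30. Group total payoff = 1.4 × 3.16 × 120 = 530.88.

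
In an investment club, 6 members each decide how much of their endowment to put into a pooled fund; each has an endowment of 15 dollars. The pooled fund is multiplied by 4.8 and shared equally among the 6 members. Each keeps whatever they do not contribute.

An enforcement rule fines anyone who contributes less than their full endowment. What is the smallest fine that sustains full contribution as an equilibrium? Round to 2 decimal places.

3.00 dollars

Given the others contribute fully, the best deviation is to contribute 0 (any partial contribution still incurs the fine and gives up units whose private return 0.8000 is below 1).
Deviating from 15 to 0 saves 15 dollars but forfeits the deviator's share of the drop in the pooled fund: 4.8/6 × 15 = 12.00.
So the deviation gain is 15 − 12.00 = 3.00, and the fine must be at least 3.00 dollars to wipe it out.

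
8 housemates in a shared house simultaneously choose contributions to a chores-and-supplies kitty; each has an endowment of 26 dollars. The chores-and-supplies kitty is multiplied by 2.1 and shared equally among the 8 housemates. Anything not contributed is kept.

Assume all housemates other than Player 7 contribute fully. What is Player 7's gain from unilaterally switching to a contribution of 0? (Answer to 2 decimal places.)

19.18 dollars

Switching from a contribution of 26 to 0 lets Player 7 keep an extra 26 dollars, but lowers the chores-and-supplies kitty by 26, which costs Player 7 their own share of that drop: 2.1/8 × 26 = 6.82.
Net gain = 26 − 6.82 = 19.18. The private return per contributed unit (0.2625) is below 1, so free-riding is indeed the best response regardless of what the others do.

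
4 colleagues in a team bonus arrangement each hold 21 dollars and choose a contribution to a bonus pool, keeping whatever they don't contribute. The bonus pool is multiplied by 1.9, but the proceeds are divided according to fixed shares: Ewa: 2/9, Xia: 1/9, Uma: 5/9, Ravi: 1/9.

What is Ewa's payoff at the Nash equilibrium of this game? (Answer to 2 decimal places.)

For player j, contributing a unit is worthwhile iff 1.9 × (j's share) ≥ 1, i.e. iff j's share is at least 0.5263.
Only Uma (5/9) clears that bar, contributing 21; the remaining 3 contribute 0. Total contributed: 21.
Ewa keeps 21 and receives 1.9 × 21 × 2/9 = 8.87 from the bonus pool, for a payoff of 29.87.

29.87 dollars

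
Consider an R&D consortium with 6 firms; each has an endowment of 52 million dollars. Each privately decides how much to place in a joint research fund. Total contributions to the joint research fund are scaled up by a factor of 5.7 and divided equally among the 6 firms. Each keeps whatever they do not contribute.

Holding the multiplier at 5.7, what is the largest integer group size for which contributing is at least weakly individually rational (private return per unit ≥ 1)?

Private return per unit is 5.7/(group size), which is ≥ 1 whenever the group size is ≤ 5.7.
The largest such integer is 5.

5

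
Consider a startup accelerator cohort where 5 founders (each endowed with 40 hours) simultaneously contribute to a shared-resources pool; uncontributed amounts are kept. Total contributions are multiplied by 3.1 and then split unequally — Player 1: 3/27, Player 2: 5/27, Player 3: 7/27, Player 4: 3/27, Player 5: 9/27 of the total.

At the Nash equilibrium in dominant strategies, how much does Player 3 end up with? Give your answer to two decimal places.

72.15 hours

Each unit j contributes comes back to j as 3.1 × (j's share), so j prefers to contribute only if that share exceeds 1/3.1 = 0.3226; otherwise keeping the unit dominates.
Only Player 5 (9/27) clears that bar, contributing 40; the remaining 4 contribute 0. Total contributed: 40.
Player 3 keeps 40 and receives 3.1 × 40 × 7/27 = 32.15 from the shared-resources pool, for a payoff of 72.15.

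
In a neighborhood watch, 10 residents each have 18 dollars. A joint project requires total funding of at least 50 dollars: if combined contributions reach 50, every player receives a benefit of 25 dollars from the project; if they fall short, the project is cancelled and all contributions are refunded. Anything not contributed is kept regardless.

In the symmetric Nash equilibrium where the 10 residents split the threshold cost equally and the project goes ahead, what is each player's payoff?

Equal share of the threshold: 50/10 = 5.
At this profile no one gains by cutting their contribution: any cut drops the total below 50, the project is cancelled, contributions are refunded, and the deviator ends with 18, which is less than 18 − 5 + 25 = 38. Contributing more than 5 just wastes the excess. So contributing exactly 5 is a best response.
Each player's payoff: 18 − 5 + 25 = 38.

38 dollars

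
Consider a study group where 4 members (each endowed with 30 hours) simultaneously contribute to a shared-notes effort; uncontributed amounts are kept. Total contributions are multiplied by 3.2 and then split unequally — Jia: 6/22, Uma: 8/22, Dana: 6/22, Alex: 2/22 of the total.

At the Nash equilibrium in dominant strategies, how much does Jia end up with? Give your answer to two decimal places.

Player j's private return per contributed unit is 3.2 × (j's share). Contributing is weakly dominant for j when that share is at least 1/3.2 = 0.3125, and contributing 0 is dominant otherwise.
Only Uma (8/22) clears that bar, contributing 30; the remaining 3 contribute 0. Total contributed: 30.
Jia keeps 30 and receives 3.2 × 30 × 6/22 = 26.18 from the shared-notes effort, for a payoff of 56.18.

56.18 hours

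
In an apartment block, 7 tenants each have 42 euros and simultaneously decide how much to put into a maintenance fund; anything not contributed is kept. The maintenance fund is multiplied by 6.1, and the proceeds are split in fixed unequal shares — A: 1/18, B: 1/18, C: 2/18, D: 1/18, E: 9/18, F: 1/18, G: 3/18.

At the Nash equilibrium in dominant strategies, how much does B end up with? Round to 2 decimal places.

70.47 euros

Each unit j contributes comes back to j as 6.1 × (j's share), so j prefers to contribute only if that share exceeds 1/6.1 = 0.1639; otherwise keeping the unit dominates.
E and G are above the threshold, contributing 42 each; the remaining 5 contribute 0. Total contributed: 84.
B keeps 42 and receives 6.1 × 84 × 1/18 = 28.47 from the maintenance fund, for a payoff of 70.47.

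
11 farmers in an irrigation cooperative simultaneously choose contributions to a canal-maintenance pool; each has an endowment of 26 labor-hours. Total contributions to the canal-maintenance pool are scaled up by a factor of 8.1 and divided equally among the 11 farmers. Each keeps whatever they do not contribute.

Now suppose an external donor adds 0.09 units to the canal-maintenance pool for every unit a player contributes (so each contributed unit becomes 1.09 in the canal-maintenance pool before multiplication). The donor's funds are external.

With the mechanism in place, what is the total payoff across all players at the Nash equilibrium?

286.00 labor-hours

The effective private return is 8.1 × 1.09 / 11 = 0.8026, which is still under 1, so the mechanism doesn't change anyone's dominant strategy: zero contribution.
Everyone keeps their endowment and the group total is 11 × 26 = 286.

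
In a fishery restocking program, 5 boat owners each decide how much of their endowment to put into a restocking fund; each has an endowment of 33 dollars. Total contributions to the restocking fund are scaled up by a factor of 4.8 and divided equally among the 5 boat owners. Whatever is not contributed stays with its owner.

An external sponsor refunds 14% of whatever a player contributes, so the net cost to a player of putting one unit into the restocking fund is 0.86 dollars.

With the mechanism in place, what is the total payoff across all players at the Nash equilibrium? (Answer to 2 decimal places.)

815.10 dollars

The effective private return per unit is now (4.8/5) / 0.86 = 1.1163 > 1, so every player's dominant strategy flips to full contribution.
So the Nash equilibrium is full contribution by all 5; the group earns 5 × (33 × 0.14 + 4.8 × 33) = 815.10.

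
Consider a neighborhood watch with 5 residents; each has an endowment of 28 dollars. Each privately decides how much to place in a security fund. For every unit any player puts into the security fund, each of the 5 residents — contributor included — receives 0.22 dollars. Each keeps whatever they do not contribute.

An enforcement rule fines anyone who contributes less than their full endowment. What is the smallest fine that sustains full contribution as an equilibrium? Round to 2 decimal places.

Given the others contribute fully, the best deviation is to contribute 0 (any partial contribution still incurs the fine and gives up units whose private return 0.22 is below 1).
Deviating from 28 to 0 saves 28 dollars but forfeits the deviator's share of the drop in the security fund: 0.22 × 28 = 6.16.
So the deviation gain is 28 − 6.16 = 21.84, and the fine must be at least 21.84 dollars to wipe it out.

21.84 dollars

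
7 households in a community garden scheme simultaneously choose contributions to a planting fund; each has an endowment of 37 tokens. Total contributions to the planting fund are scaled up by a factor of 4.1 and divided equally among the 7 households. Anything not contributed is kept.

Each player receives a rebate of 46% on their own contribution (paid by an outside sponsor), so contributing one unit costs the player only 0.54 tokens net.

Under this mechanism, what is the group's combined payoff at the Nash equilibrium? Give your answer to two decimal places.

1181.04 tokens

The effective private return per unit is now (4.1/7) / 0.54 = 1.0847 > 1, so every player's dominant strategy flips to full contribution.
So the Nash equilibrium is full contribution by all 7; the group earns 7 × (37 × 0.46 + 4.1 × 37) = 1181.04.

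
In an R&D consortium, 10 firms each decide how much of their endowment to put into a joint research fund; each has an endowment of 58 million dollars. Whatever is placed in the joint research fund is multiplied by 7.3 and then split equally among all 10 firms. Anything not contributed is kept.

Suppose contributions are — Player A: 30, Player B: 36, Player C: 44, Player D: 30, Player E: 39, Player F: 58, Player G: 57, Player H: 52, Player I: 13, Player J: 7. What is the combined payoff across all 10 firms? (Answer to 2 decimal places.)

2885.80 million dollars

Total contributed: 30 + 36 + 44 + 30 + 39 + 58 + 57 + 52 + 13 + 7 = 366; total kept: 10 × 58 − 366 = 214.
The joint research fund pays out 7.3 × 366 = 2671.80 in aggregate.
Group total = 214 + 2671.80 = 2885.80.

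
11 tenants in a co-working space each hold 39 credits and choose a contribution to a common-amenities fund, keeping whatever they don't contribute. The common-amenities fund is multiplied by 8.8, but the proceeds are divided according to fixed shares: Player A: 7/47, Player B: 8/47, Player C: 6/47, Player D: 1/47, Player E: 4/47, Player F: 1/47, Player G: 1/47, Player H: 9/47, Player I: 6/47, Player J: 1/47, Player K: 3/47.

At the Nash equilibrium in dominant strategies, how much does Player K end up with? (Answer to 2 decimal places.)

Each unit j contributes comes back to j as 8.8 × (j's share), so j prefers to contribute only if that share exceeds 1/8.8 = 0.1136; otherwise keeping the unit dominates.
Player A, Player B, Player C, Player H and Player I clear that bar, contributing 39 each; the remaining 6 contribute 0. Total contributed: 195.
Player K keeps 39 and receives 8.8 × 195 × 3/47 = 109.53 from the common-amenities fund, for a payoff of 148.53.

148.53 credits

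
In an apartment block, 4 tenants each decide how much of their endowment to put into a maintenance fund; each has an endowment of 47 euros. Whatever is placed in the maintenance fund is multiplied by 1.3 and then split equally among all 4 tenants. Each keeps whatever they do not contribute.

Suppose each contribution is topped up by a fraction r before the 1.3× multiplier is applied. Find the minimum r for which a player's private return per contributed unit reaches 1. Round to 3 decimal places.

2.077

With matching at rate r, one contributed unit becomes (1 + r) in the maintenance fund and returns 1.3 × (1 + r) / 4 to the contributor.
Setting this equal to 1: 1 + r = 4/1.3 = 3.0769.
So the minimum matching rate is r = 3.0769 − 1 = 2.077.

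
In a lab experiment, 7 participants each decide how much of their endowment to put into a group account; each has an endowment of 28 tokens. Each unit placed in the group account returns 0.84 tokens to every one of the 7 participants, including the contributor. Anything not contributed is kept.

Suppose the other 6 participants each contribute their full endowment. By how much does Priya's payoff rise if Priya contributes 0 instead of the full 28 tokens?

4.48 tokens

Switching from a contribution of 28 to 0 lets Priya keep an extra 28 tokens, but lowers the group account by 28, which costs Priya their own share of that drop: 0.84 × 28 = 23.52.
Net gain = 28 − 23.52 = 4.48. The private return per contributed unit (0.84) is below 1, so free-riding is indeed the best response regardless of what the others do.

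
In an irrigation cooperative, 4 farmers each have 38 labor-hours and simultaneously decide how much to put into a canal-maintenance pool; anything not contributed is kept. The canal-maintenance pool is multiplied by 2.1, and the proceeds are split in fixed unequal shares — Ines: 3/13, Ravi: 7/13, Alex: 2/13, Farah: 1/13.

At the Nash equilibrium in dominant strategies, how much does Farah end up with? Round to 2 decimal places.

A player with share s gets back 2.1·s per unit contributed, so full contribution is dominant for anyone with s > 1/2.1 = 0.4762 and zero contribution is dominant for anyone below.
Ravi alone (share 7/13) is above the threshold, contributing 38; the remaining 3 contribute 0. Total contributed: 38.
Farah keeps 38 and receives 2.1 × 38 × 1/13 = 6.14 from the canal-maintenance pool, for a payoff of 44.14.

44.14 labor-hours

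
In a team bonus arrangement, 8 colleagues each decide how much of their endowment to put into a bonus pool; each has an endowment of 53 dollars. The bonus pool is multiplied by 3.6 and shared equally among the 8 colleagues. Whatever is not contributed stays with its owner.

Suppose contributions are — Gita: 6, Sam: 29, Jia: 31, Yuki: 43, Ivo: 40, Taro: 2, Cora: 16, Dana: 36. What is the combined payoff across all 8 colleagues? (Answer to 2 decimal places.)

951.80 dollars

Total contributed: 6 + 29 + 31 + 43 + 40 + 2 + 16 + 36 = 203; total kept: 8 × 53 − 203 = 221.
The bonus pool pays out 3.6 × 203 = 730.80 in aggregate.
Group total = 221 + 730.80 = 951.80.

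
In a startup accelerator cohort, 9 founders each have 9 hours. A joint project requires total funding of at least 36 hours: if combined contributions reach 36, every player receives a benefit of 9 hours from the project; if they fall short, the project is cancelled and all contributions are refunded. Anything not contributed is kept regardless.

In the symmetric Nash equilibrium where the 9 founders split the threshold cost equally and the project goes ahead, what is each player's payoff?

14 hours

Equal share of the threshold: 36/9 = 4.
At this profile no one gains by cutting their contribution: any cut drops the total below 36, the project is cancelled, contributions are refunded, and the deviator ends with 9, which is less than 9 − 4 + 9 = 14. Contributing more than 4 just wastes the excess. So contributing exactly 4 is a best response.
Each player's payoff: 9 − 4 + 9 = 14.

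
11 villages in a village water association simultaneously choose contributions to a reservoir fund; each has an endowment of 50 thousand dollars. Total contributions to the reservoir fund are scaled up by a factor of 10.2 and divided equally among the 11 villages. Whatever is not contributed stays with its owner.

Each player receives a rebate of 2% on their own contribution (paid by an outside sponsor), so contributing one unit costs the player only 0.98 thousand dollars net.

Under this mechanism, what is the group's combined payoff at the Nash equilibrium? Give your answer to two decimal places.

The effective private return is (10.2/11) / 0.98 = 0.9462, which is still under 1, so the mechanism doesn't change anyone's dominant strategy: zero contribution.
Everyone keeps their endowment and the group total is 11 × 50 = 550.

550.00 thousand dollars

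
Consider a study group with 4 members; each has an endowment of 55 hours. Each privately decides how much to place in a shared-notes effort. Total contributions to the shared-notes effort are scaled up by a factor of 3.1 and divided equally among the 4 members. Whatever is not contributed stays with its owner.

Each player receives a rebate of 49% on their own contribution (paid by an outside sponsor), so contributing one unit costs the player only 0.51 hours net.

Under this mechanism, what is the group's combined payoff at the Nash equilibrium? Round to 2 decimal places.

789.80 hours

The effective private return per unit is now (3.1/4) / 0.51 = 1.5196 > 1, so every player's dominant strategy flips to full contribution.
So the Nash equilibrium is full contribution by all 4; the group earns 4 × (55 × 0.49 + 3.1 × 55) = 789.80.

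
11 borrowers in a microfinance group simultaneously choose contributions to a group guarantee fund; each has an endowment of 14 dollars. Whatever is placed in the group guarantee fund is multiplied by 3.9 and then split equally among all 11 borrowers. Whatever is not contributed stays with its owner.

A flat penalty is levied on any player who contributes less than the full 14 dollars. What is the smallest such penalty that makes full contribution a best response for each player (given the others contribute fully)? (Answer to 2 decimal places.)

9.04 dollars

Given the others contribute fully, the best deviation is to contribute 0 (any partial contribution still incurs the fine and gives up units whose private return 0.3545 is below 1).
Deviating from 14 to 0 saves 14 dollars but forfeits the deviator's share of the drop in the group guarantee fund: 3.9/11 × 14 = 4.96.
So the deviation gain is 14 − 4.96 = 9.04, and the fine must be at least 9.04 dollars to wipe it out.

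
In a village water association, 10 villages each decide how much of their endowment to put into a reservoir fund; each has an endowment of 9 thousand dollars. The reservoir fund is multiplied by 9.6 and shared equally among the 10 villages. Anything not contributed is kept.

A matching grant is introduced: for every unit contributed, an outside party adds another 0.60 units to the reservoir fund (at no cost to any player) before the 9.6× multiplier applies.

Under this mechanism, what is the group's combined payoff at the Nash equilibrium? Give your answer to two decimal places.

The effective private return per unit is now 9.6 × 1.60 / 10 = 1.5360 > 1, so every player's dominant strategy flips to full contribution.
So the Nash equilibrium is full contribution by all 10; the group earns 9.6 × 1.60 × 90 = 1382.40.

1382.40 thousand dollars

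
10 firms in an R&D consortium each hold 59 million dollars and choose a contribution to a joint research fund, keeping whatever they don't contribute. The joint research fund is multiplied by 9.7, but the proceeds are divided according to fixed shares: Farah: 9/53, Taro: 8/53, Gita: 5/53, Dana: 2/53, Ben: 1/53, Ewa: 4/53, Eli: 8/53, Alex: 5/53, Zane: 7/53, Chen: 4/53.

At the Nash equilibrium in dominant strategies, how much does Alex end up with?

274.96 million dollars

Player j's private return per contributed unit is 9.7 × (j's share). Contributing is weakly dominant for j when that share is at least 1/9.7 = 0.1031, and contributing 0 is dominant otherwise.
The shares above 0.1031 belong to Farah, Taro, Eli and Zane, contributing 59 each; the remaining 6 contribute 0. Total contributed: 236.
Alex keeps 59 and receives 9.7 × 236 × 5/53 = 215.96 from the joint research fund, for a payoff of 274.96.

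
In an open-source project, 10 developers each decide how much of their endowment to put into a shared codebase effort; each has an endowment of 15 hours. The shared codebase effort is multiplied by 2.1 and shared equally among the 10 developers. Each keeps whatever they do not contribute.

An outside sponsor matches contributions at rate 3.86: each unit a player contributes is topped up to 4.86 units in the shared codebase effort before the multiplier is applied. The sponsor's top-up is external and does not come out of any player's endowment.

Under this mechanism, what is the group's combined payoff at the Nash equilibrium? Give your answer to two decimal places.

1530.90 hours

Under the mechanism each unit contributed yields 2.1 × 4.86 / 10 = 1.0206 back to its contributor per unit of net cost, which exceeds 1, making full contribution the dominant choice for everyone.
So the Nash equilibrium is full contribution by all 10; the group earns 2.1 × 4.86 × 150 = 1530.90.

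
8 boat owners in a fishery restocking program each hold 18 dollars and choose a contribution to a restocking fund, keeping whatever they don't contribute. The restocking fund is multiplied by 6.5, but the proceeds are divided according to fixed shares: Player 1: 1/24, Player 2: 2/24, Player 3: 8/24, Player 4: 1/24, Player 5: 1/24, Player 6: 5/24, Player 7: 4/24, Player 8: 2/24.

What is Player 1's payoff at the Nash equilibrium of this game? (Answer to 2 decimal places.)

32.63 dollars

Player j's private return per contributed unit is 6.5 × (j's share). Contributing is weakly dominant for j when that share is at least 1/6.5 = 0.1538, and contributing 0 is dominant otherwise.
The shares above 0.1538 belong to Player 3, Player 6 and Player 7, contributing 18 each; the remaining 5 contribute 0. Total contributed: 54.
Player 1 keeps 18 and receives 6.5 × 54 × 1/24 = 14.63 from the restocking fund, for a payoff of 32.63.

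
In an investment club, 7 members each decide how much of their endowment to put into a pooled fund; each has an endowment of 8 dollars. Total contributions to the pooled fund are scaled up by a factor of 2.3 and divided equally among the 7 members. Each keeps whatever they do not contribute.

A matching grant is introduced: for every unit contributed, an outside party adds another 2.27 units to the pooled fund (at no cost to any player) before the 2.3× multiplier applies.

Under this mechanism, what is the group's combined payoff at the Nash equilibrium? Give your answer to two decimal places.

421.18 dollars

Under the mechanism each unit contributed yields 2.3 × 3.27 / 7 = 1.0744 back to its contributor per unit of net cost, which exceeds 1, making full contribution the dominant choice for everyone.
At the Nash equilibrium everyone contributes 8. Group total payoff = 2.3 × 3.27 × 56 = 421.18.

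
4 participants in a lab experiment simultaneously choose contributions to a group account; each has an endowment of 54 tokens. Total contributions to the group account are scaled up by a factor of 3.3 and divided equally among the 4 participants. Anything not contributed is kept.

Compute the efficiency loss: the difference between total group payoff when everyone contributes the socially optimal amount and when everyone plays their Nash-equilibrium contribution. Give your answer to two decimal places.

Each contributed unit returns 3.3/4 = 0.8250 to its contributor — below 1 — so contributing 0 is dominant for every player. At the Nash equilibrium everyone keeps their 54, and the group total is 4 × 54 = 216.
Each contributed unit returns 3.300 to the group as a whole (0.8250 to each of 4 players), which exceeds 1, so the social optimum is full contribution: group total = 3.300 × 216 = 712.80.
Efficiency loss = 712.80 − 216 = 496.80.

496.80 tokens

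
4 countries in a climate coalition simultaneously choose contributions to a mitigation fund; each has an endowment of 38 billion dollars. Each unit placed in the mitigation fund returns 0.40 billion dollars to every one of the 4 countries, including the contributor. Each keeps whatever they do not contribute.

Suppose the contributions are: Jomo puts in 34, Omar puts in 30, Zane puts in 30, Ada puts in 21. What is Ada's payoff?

63.00 billion dollars

Total contributed: 34 + 30 + 30 + 21 = 115.
Each receives 0.40 × 115 = 46.00 from the mitigation fund.
Ada keeps 38 − 21 = 17, so Ada's payoff is 17 + 46.00 = 63.00.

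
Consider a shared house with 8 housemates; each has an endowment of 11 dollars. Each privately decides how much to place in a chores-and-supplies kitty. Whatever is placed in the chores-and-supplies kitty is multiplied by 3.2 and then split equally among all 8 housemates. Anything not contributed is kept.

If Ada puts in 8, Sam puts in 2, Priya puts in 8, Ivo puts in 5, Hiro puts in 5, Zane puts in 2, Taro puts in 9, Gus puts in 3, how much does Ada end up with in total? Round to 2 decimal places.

19.80 dollars

Total contributed: 8 + 2 + 8 + 5 + 5 + 2 + 9 + 3 = 42.
Each receives 3.2 × 42 / 8 = 16.80 from the chores-and-supplies kitty.
Ada keeps 11 − 8 = 3, so Ada's payoff is 3 + 16.80 = 19.80.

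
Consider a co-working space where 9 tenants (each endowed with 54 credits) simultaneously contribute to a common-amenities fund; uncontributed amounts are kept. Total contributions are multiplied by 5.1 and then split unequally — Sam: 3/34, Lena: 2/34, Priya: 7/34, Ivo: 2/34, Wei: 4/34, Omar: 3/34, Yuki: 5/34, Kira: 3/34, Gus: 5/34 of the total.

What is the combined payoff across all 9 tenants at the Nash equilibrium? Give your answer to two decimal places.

707.40 credits

For player j, contributing a unit is worthwhile iff 5.1 × (j's share) ≥ 1, i.e. iff j's share is at least 0.1961.
Only Priya (7/34) clears that bar, contributing 54; the remaining 8 contribute 0. Total contributed: 54.
The common-amenities fund pays out 5.1 × 54 = 275.40 in total (split across the unequal shares, but the aggregate is all that matters for the group sum).
The 8 free-riders keep 54 each, adding 432. Group total = 432 + 275.40 = 707.40.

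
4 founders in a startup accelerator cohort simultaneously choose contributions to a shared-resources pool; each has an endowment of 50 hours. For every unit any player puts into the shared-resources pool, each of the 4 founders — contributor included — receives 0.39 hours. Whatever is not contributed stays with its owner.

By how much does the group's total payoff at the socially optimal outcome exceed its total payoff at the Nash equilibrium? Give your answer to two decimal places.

The private return per contributed unit is 0.39 < 1, so contributing 0 is dominant for every player. At the Nash equilibrium everyone keeps their 50, and the group total is 4 × 50 = 200.
Each contributed unit returns 1.560 to the group as a whole (0.39 to each of 4 players), which exceeds 1, so the social optimum is full contribution: group total = 1.560 × 200 = 312.00.
Efficiency loss = 312.00 − 200 = 112.00.

112.00 hours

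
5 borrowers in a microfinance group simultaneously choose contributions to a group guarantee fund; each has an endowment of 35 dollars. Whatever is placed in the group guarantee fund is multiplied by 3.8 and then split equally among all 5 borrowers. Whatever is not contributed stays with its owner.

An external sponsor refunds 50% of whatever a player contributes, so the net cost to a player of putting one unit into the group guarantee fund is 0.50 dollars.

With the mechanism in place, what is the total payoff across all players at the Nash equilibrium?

752.50 dollars

The effective private return per unit is now (3.8/5) / 0.50 = 1.5200 > 1, so every player's dominant strategy flips to full contribution.
So the Nash equilibrium is full contribution by all 5; the group earns 5 × (35 × 0.50 + 3.8 × 35) = 752.50.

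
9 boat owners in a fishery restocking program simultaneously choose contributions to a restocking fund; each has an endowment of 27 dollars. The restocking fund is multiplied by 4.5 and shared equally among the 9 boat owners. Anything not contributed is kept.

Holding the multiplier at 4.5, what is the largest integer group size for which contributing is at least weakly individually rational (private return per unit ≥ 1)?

Private return per unit is 4.5/(group size), which is ≥ 1 whenever the group size is ≤ 4.5.
The largest such integer is 4.

4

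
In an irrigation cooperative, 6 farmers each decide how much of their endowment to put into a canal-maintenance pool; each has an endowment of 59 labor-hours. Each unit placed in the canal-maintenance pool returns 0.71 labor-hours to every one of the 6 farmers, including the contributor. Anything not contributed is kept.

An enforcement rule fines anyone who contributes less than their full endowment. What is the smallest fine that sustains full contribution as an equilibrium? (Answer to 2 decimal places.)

17.11 labor-hours

Given the others contribute fully, the best deviation is to contribute 0 (any partial contribution still incurs the fine and gives up units whose private return 0.71 is below 1).
Deviating from 59 to 0 saves 59 labor-hours but forfeits the deviator's share of the drop in the canal-maintenance pool: 0.71 × 59 = 41.89.
So the deviation gain is 59 − 41.89 = 17.11, and the fine must be at least 17.11 labor-hours to wipe it out.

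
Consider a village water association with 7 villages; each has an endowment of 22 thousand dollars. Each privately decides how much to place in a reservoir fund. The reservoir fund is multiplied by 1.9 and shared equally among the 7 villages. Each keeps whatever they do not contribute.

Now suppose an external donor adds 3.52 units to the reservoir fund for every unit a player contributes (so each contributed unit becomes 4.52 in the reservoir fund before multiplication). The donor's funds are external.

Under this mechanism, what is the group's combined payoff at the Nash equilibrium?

With the mechanism, a contributed unit returns 1.9 × 4.52 / 7 = 1.2269 per unit of net cost to the contributor — now above 1 — so contributing fully is weakly dominant for every player.
So the Nash equilibrium is full contribution by all 7; the group earns 1.9 × 4.52 × 154 = 1322.55.

1322.55 thousand dollars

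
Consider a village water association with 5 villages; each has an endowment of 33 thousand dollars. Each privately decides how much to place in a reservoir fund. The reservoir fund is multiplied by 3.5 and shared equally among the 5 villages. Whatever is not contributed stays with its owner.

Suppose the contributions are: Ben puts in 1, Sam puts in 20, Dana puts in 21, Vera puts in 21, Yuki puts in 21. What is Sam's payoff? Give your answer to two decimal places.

Total contributed: 1 + 20 + 21 + 21 + 21 = 84.
Each receives 3.5 × 84 / 5 = 58.80 from the reservoir fund.
Sam keeps 33 − 20 = 13, so Sam's payoff is 13 + 58.80 = 71.80.

71.80 thousand dollars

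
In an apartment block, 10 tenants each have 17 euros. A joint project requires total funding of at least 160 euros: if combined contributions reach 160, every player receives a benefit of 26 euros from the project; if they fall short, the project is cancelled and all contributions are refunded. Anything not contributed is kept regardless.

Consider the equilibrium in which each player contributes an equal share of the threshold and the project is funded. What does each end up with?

27 euros

Equal share of the threshold: 160/10 = 16.
At this profile no one gains by cutting their contribution: any cut drops the total below 160, the project is cancelled, contributions are refunded, and the deviator ends with 17, which is less than 17 − 16 + 26 = 27. Contributing more than 16 just wastes the excess. So contributing exactly 16 is a best response.
Each player's payoff: 17 − 16 + 26 = 27.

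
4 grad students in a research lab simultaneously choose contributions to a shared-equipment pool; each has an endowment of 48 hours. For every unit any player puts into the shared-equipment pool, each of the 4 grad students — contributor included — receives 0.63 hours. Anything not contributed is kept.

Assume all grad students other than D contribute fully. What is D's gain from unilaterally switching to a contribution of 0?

Switching from a contribution of 48 to 0 lets D keep an extra 48 hours, but lowers the shared-equipment pool by 48, which costs D their own share of that drop: 0.63 × 48 = 30.24.
Net gain = 48 − 30.24 = 17.76. The private return per contributed unit (0.63) is below 1, so free-riding is indeed the best response regardless of what the others do.

17.76 hours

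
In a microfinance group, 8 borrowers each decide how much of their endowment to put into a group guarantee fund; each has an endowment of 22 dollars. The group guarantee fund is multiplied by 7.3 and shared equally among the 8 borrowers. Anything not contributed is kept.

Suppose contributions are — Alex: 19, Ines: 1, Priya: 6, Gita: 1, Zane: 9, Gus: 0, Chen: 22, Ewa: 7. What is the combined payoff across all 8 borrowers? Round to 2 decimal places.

585.50 dollars

Total contributed: 19 + 1 + 6 + 1 + 9 + 0 + 22 + 7 = 65; total kept: 8 × 22 − 65 = 111.
The group guarantee fund pays out 7.3 × 65 = 474.50 in aggregate.
Group total = 111 + 474.50 = 585.50.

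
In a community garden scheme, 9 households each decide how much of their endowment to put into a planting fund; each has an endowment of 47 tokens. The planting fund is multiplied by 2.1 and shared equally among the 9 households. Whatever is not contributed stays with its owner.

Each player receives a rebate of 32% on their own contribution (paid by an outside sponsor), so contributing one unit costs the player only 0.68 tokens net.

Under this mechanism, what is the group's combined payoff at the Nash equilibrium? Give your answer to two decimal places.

423.00 tokens

The effective private return is (2.1/9) / 0.68 = 0.3431, which is still under 1, so the mechanism doesn't change anyone's dominant strategy: zero contribution.
At the Nash equilibrium no one contributes; group total payoff = 9 × 47 = 423.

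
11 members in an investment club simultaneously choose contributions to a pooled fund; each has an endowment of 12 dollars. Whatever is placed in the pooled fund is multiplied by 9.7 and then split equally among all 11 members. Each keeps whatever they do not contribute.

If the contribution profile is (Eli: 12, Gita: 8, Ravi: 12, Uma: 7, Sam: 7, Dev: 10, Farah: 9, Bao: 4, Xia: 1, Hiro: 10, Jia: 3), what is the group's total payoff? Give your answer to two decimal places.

854.10 dollars

Total contributed: 12 + 8 + 12 + 7 + 7 + 10 + 9 + 4 + 1 + 10 + 3 = 83; total kept: 11 × 12 − 83 = 49.
The pooled fund pays out 9.7 × 83 = 805.10 in aggregate.
Group total = 49 + 805.10 = 854.10.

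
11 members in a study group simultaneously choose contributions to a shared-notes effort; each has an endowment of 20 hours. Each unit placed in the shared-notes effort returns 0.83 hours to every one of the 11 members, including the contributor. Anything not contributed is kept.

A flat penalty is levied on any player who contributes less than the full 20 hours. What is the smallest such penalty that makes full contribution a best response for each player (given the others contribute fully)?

Given the others contribute fully, the best deviation is to contribute 0 (any partial contribution still incurs the fine and gives up units whose private return 0.83 is below 1).
Deviating from 20 to 0 saves 20 hours but forfeits the deviator's share of the drop in the shared-notes effort: 0.83 × 20 = 16.60.
So the deviation gain is 20 − 16.60 = 3.40, and the fine must be at least 3.40 hours to wipe it out.

3.40 hours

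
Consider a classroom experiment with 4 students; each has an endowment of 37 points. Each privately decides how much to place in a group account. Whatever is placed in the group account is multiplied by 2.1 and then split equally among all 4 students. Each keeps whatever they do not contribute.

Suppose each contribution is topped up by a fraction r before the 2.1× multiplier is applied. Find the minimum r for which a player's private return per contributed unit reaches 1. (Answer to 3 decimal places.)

With matching at rate r, one contributed unit becomes (1 + r) in the group account and returns 2.1 × (1 + r) / 4 to the contributor.
Setting this equal to 1: 1 + r = 4/2.1 = 1.9048.
So the minimum matching rate is r = 1.9048 − 1 = 0.905.

0.905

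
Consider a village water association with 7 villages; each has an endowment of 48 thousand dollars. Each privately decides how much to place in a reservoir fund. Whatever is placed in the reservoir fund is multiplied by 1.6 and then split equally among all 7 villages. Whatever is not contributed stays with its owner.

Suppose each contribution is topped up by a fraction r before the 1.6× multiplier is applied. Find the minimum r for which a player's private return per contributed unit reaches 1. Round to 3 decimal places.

3.375

With matching at rate r, one contributed unit becomes (1 + r) in the reservoir fund and returns 1.6 × (1 + r) / 7 to the contributor.
Setting this equal to 1: 1 + r = 7/1.6 = 4.3750.
So the minimum matching rate is r = 4.3750 − 1 = 3.375.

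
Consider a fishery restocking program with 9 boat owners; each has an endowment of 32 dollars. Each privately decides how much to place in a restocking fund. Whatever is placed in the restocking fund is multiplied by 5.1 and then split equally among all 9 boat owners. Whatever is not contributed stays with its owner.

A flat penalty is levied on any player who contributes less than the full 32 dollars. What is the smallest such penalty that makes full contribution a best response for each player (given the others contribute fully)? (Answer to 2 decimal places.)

Given the others contribute fully, the best deviation is to contribute 0 (any partial contribution still incurs the fine and gives up units whose private return 0.5667 is below 1).
Deviating from 32 to 0 saves 32 dollars but forfeits the deviator's share of the drop in the restocking fund: 5.1/9 × 32 = 18.13.
So the deviation gain is 32 − 18.13 = 13.87, and the fine must be at least 13.87 dollars to wipe it out.

13.87 dollars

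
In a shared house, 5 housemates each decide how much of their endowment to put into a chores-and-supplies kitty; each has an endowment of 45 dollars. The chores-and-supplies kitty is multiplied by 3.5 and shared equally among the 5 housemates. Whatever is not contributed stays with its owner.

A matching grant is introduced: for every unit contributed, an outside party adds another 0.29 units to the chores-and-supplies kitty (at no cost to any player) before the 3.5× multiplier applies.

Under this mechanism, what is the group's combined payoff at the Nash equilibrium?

225.00 dollars

With the mechanism, a contributed unit returns 3.5 × 1.29 / 5 = 0.9030 per unit of net cost — still below 1 — so contributing 0 remains dominant for every player.
At the Nash equilibrium no one contributes; group total payoff = 5 × 45 = 225.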